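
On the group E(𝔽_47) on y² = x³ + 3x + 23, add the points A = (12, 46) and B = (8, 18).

(12, 46) + (8, 18). λ = (18 - 46)/(8 - 12) ≡ 19/43 mod 47. 43⁻¹ ≡ 35 (mod 47), so λ ≡ 7.
  x = λ² - 12 - 8 = 49 - 20 ≡ 29; y = λ·(12 - 29) - 46 ≡ 23. → (29, 23)

(29, 23)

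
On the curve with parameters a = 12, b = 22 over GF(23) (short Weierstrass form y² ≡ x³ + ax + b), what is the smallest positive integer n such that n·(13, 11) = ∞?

4

2P: tangent at (13, 11): λ = (3·13² + 12)/(2·11) ≡ 13/22. 22⁻¹ ≡ 22 (mod 23) since 22·22 = 484 ≡ 1, so λ ≡ 13·22 ≡ 10.
  x = λ² - 13 - 13 = 100 - 26 ≡ 5; y = λ·(13 - 5) - 11 ≡ 0. → (5, 0)
3P: (5, 0) + (13, 11). λ = (11 - 0)/(13 - 5) ≡ 11/8 mod 23. 8⁻¹ ≡ 3 (mod 23), so λ ≡ 10.
  x = λ² - 5 - 13 = 100 - 18 ≡ 13; y = λ·(5 - 13) - 0 ≡ 12. → (13, 12)
4P: (13, 12) + (13, 11): same x and y₁ ≡ -y₂, so the sum is ∞.
4P = ∞, so the order is 4.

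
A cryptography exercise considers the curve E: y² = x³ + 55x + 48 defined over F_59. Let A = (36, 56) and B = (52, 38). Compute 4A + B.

First 4A:
Repeated addition: build up to 4A.
2A: tangent at (36, 56): λ = (3·36² + 55)/(2·56) ≡ 49/53. 53⁻¹ ≡ 49 (mod 59), so λ ≡ 49·49 ≡ 41.
  x = λ² - 36 - 36 = 1681 - 72 ≡ 16; y = λ·(36 - 16) - 56 ≡ 56. → (16, 56)
3A: (16, 56) + (36, 56). λ = (56 - 56)/(36 - 16) ≡ 0/20 mod 59. 20⁻¹ ≡ 3 (mod 59), so λ ≡ 0.
  x = λ² - 16 - 36 = 0 - 52 ≡ 7; y = λ·(16 - 7) - 56 ≡ 3. → (7, 3)
4A: (7, 3) + (36, 56). λ = (56 - 3)/(36 - 7) ≡ 53/29 mod 59. 29⁻¹ ≡ 57 (mod 59), so λ ≡ 12.
  x = λ² - 7 - 36 = 144 - 43 ≡ 42; y = λ·(7 - 42) - 3 ≡ 49. → (42, 49)
4A = (42, 49).
Finally 4A + B:
(42, 49) + (52, 38). λ = (38 - 49)/(52 - 42) ≡ 48/10 mod 59. 10⁻¹ ≡ 6 (mod 59), so λ ≡ 52.
  x = λ² - 42 - 52 = 2704 - 94 ≡ 14; y = λ·(42 - 14) - 49 ≡ 50. → (14, 50)

(14, 50)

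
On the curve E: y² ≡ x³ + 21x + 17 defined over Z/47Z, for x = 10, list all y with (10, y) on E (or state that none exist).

x³ + 21x + 17 = 1227 ≡ 5 (mod 47).
5 is a non-residue mod 47; no y exists.

none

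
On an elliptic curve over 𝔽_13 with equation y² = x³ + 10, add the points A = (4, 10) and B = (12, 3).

(0, 6)

(4, 10) + (12, 3). λ = (3 - 10)/(12 - 4) ≡ 6/8 mod 13. 8⁻¹ ≡ 5 (mod 13), so λ ≡ 4.
  x = λ² - 4 - 12 = 16 - 16 ≡ 0; y = λ·(4 - 0) - 10 ≡ 6. → (0, 6)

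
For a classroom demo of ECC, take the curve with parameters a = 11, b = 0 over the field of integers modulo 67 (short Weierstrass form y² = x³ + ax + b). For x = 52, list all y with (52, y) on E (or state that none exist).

none

x³ + 11x + 0 = 141180 ≡ 11 (mod 67).
11 is a non-residue mod 67; no y exists.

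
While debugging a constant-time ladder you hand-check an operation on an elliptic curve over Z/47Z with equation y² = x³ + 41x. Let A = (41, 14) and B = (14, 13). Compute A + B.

(41, 33)

(41, 14) + (14, 13). λ = (13 - 14)/(14 - 41) ≡ 46/20 mod 47. 20⁻¹ ≡ 40 (mod 47) since 20·40 = 800 ≡ 1, so λ ≡ 7.
  x = λ² - 41 - 14 = 49 - 55 ≡ 41; y = λ·(41 - 41) - 14 ≡ 33. → (41, 33)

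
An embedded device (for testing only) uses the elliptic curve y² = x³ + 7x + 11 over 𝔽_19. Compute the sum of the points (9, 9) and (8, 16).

(9, 9) + (8, 16). λ = (16 - 9)/(8 - 9) ≡ 7/18 mod 19. 18⁻¹ ≡ 18 (mod 19) since 18·18 = 324 ≡ 1, so λ ≡ 12.
  x = λ² - 9 - 8 = 144 - 17 ≡ 13; y = λ·(9 - 13) - 9 ≡ 0. → (13, 0)

(13, 0)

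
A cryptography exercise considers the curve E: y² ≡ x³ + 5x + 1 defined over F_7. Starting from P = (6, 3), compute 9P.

Double-and-add on 9 = (1001)₂. Start with P = (6, 3) for the leading 1-bit.
double: tangent at (6, 3): λ = (3·6² + 5)/(2·3) ≡ 1/6. 6⁻¹ ≡ 6 (mod 7), so λ ≡ 1·6 ≡ 6.
  x = λ² - 6 - 6 = 36 - 12 ≡ 3; y = λ·(6 - 3) - 3 ≡ 1. → (3, 1)
double: tangent at (3, 1): λ = (3·3² + 5)/(2·1) ≡ 4/2. 2⁻¹ ≡ 4 (mod 7), so λ ≡ 4·4 ≡ 2.
  x = λ² - 3 - 3 = 4 - 6 ≡ 5; y = λ·(3 - 5) - 1 ≡ 2. → (5, 2)
double: tangent at (5, 2): λ = (3·5² + 5)/(2·2) ≡ 3/4. 4⁻¹ ≡ 2 (mod 7) since 4·2 = 8 ≡ 1, so λ ≡ 3·2 ≡ 6.
  x = λ² - 5 - 5 = 36 - 10 ≡ 5; y = λ·(5 - 5) - 2 ≡ 5. → (5, 5)
add P: (5, 5) + (6, 3). λ = (3 - 5)/(6 - 5) ≡ 5/1 mod 7. 1⁻¹ ≡ 1 (mod 7) since 1·1 = 1 ≡ 1, so λ ≡ 5.
  x = λ² - 5 - 6 = 25 - 11 ≡ 0; y = λ·(5 - 0) - 5 ≡ 6. → (0, 6)

(0, 6)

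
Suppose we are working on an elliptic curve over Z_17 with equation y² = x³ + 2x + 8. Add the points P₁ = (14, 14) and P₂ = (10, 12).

(14, 14) + (10, 12). λ = (12 - 14)/(10 - 14) ≡ 15/13 mod 17. 13⁻¹ ≡ 4 (mod 17) since 13·4 = 52 ≡ 1, so λ ≡ 9.
  x = λ² - 14 - 10 = 81 - 24 ≡ 6; y = λ·(14 - 6) - 14 ≡ 7. → (6, 7)

(6, 7)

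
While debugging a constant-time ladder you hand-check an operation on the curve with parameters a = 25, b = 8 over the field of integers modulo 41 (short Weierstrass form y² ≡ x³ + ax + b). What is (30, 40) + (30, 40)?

(20, 29)

tangent at (30, 40): λ = (3·30² + 25)/(2·40) ≡ 19/39. 39⁻¹ ≡ 20 (mod 41) since 39·20 = 780 ≡ 1, so λ ≡ 19·20 ≡ 11.
  x = λ² - 30 - 30 = 121 - 60 ≡ 20; y = λ·(30 - 20) - 40 ≡ 29. → (20, 29)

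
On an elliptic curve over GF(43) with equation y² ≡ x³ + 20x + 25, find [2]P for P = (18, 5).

tangent at (18, 5): λ = (3·18² + 20)/(2·5) ≡ 3/10. 10⁻¹ ≡ 13 (mod 43) since 10·13 = 130 ≡ 1, so λ ≡ 3·13 ≡ 39.
  x = λ² - 18 - 18 = 1521 - 36 ≡ 23; y = λ·(18 - 23) - 5 ≡ 15. → (23, 15)

(23, 15)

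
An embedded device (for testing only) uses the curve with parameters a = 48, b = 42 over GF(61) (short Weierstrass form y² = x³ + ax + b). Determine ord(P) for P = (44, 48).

2P: tangent at (44, 48): λ = (3·44² + 48)/(2·48) ≡ 0/35. 35⁻¹ ≡ 7 (mod 61) since 35·7 = 245 ≡ 1, so λ ≡ 0·7 ≡ 0.
  x = λ² - 44 - 44 = 0 - 88 ≡ 34; y = λ·(44 - 34) - 48 ≡ 13. → (34, 13)
3P: (34, 13) + (44, 48). λ = (48 - 13)/(44 - 34) ≡ 35/10 mod 61. 10⁻¹ ≡ 55 (mod 61), so λ ≡ 34.
  x = λ² - 34 - 44 = 1156 - 78 ≡ 41; y = λ·(34 - 41) - 13 ≡ 54. → (41, 54)
4P: (41, 54) + (44, 48). λ = (48 - 54)/(44 - 41) ≡ 55/3 mod 61. 3⁻¹ ≡ 41 (mod 61), so λ ≡ 59.
  x = λ² - 41 - 44 = 3481 - 85 ≡ 41; y = λ·(41 - 41) - 54 ≡ 7. → (41, 7)
5P: (41, 7) + (44, 48). λ = (48 - 7)/(44 - 41) ≡ 41/3 mod 61. 3⁻¹ ≡ 41 (mod 61) since 3·41 = 123 ≡ 1, so λ ≡ 34.
  x = λ² - 41 - 44 = 1156 - 85 ≡ 34; y = λ·(41 - 34) - 7 ≡ 48. → (34, 48)
6P: (34, 48) + (44, 48). λ = (48 - 48)/(44 - 34) ≡ 0/10 mod 61. 10⁻¹ ≡ 55 (mod 61) since 10·55 = 550 ≡ 1, so λ ≡ 0.
  x = λ² - 34 - 44 = 0 - 78 ≡ 44; y = λ·(34 - 44) - 48 ≡ 13. → (44, 13)
7P: (44, 13) + (44, 48): same x and y₁ ≡ -y₂, so the sum is the point at infinity.
7P = the point at infinity, so the order is 7.

7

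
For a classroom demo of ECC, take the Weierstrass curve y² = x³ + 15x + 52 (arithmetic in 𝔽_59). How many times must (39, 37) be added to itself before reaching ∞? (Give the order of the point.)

5

2P: tangent at (39, 37): λ = (3·39² + 15)/(2·37) ≡ 35/15. 15⁻¹ ≡ 4 (mod 59), so λ ≡ 35·4 ≡ 22.
  x = λ² - 39 - 39 = 484 - 78 ≡ 52; y = λ·(39 - 52) - 37 ≡ 31. → (52, 31)
3P: (52, 31) + (39, 37). λ = (37 - 31)/(39 - 52) ≡ 6/46 mod 59. 46⁻¹ ≡ 9 (mod 59), so λ ≡ 54.
  x = λ² - 52 - 39 = 2916 - 91 ≡ 52; y = λ·(52 - 52) - 31 ≡ 28. → (52, 28)
4P: (52, 28) + (39, 37). λ = (37 - 28)/(39 - 52) ≡ 9/46 mod 59. 46⁻¹ ≡ 9 (mod 59), so λ ≡ 22.
  x = λ² - 52 - 39 = 484 - 91 ≡ 39; y = λ·(52 - 39) - 28 ≡ 22. → (39, 22)
5P: (39, 22) + (39, 37): same x and y₁ ≡ -y₂, so the sum is ∞.
5P = ∞, so the order is 5.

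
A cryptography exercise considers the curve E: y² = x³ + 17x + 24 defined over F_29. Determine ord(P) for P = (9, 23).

8

2P: tangent at (9, 23): λ = (3·9² + 17)/(2·23) ≡ 28/17. 17⁻¹ ≡ 12 (mod 29) since 17·12 = 204 ≡ 1, so λ ≡ 28·12 ≡ 17.
  x = λ² - 9 - 9 = 289 - 18 ≡ 10; y = λ·(9 - 10) - 23 ≡ 18. → (10, 18)
3P: (10, 18) + (9, 23). λ = (23 - 18)/(9 - 10) ≡ 5/28 mod 29. 28⁻¹ ≡ 28 (mod 29), so λ ≡ 24.
  x = λ² - 10 - 9 = 576 - 19 ≡ 6; y = λ·(10 - 6) - 18 ≡ 20. → (6, 20)
4P: (6, 20) + (9, 23). λ = (23 - 20)/(9 - 6) ≡ 3/3 mod 29. 3⁻¹ ≡ 10 (mod 29) since 3·10 = 30 ≡ 1, so λ ≡ 1.
  x = λ² - 6 - 9 = 1 - 15 ≡ 15; y = λ·(6 - 15) - 20 ≡ 0. → (15, 0)
5P: (15, 0) + (9, 23). λ = (23 - 0)/(9 - 15) ≡ 23/23 mod 29. 23⁻¹ ≡ 24 (mod 29), so λ ≡ 1.
  x = λ² - 15 - 9 = 1 - 24 ≡ 6; y = λ·(15 - 6) - 0 ≡ 9. → (6, 9)
6P: (6, 9) + (9, 23). λ = (23 - 9)/(9 - 6) ≡ 14/3 mod 29. 3⁻¹ ≡ 10 (mod 29) since 3·10 = 30 ≡ 1, so λ ≡ 24.
  x = λ² - 6 - 9 = 576 - 15 ≡ 10; y = λ·(6 - 10) - 9 ≡ 11. → (10, 11)
7P: (10, 11) + (9, 23). λ = (23 - 11)/(9 - 10) ≡ 12/28 mod 29. 28⁻¹ ≡ 28 (mod 29) since 28·28 = 784 ≡ 1, so λ ≡ 17.
  x = λ² - 10 - 9 = 289 - 19 ≡ 9; y = λ·(10 - 9) - 11 ≡ 6. → (9, 6)
8P: (9, 6) + (9, 23): same x and y₁ ≡ -y₂, so the sum is O.
8P = O, so the order is 8.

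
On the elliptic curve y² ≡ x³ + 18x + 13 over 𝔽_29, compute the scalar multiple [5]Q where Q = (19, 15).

(4, 27)

Double-and-add on 5 = (101)₂. Start with Q = (19, 15) for the leading 1-bit.
double: tangent at (19, 15): λ = (3·19² + 18)/(2·15) ≡ 28/1. 1⁻¹ ≡ 1 (mod 29), so λ ≡ 28·1 ≡ 28.
  x = λ² - 19 - 19 = 784 - 38 ≡ 21; y = λ·(19 - 21) - 15 ≡ 16. → (21, 16)
double: tangent at (21, 16): λ = (3·21² + 18)/(2·16) ≡ 7/3. 3⁻¹ ≡ 10 (mod 29) since 3·10 = 30 ≡ 1, so λ ≡ 7·10 ≡ 12.
  x = λ² - 21 - 21 = 144 - 42 ≡ 15; y = λ·(21 - 15) - 16 ≡ 27. → (15, 27)
add Q: (15, 27) + (19, 15). λ = (15 - 27)/(19 - 15) ≡ 17/4 mod 29. 4⁻¹ ≡ 22 (mod 29), so λ ≡ 26.
  x = λ² - 15 - 19 = 676 - 34 ≡ 4; y = λ·(15 - 4) - 27 ≡ 27. → (4, 27)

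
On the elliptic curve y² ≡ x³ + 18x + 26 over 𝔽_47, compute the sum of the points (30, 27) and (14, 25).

(30, 27) + (14, 25). λ = (25 - 27)/(14 - 30) ≡ 45/31 mod 47. 31⁻¹ ≡ 44 (mod 47) since 31·44 = 1364 ≡ 1, so λ ≡ 6.
  x = λ² - 30 - 14 = 36 - 44 ≡ 39; y = λ·(30 - 39) - 27 ≡ 13. → (39, 13)

(39, 13)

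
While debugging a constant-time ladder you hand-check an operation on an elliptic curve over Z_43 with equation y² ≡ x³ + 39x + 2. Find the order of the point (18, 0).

2

2P: (18, 0) + (18, 0): same x and y₁ ≡ -y₂, so the sum is O.
2P = O, so the order is 2.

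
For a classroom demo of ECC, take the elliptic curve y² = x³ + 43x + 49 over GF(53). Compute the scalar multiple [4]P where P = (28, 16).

Repeated addition: build up to 4P.
2P: tangent at (28, 16): λ = (3·28² + 43)/(2·16) ≡ 10/32. 32⁻¹ ≡ 5 (mod 53), so λ ≡ 10·5 ≡ 50.
  x = λ² - 28 - 28 = 2500 - 56 ≡ 6; y = λ·(28 - 6) - 16 ≡ 24. → (6, 24)
3P: (6, 24) + (28, 16). λ = (16 - 24)/(28 - 6) ≡ 45/22 mod 53. 22⁻¹ ≡ 41 (mod 53), so λ ≡ 43.
  x = λ² - 6 - 28 = 1849 - 34 ≡ 13; y = λ·(6 - 13) - 24 ≡ 46. → (13, 46)
4P: (13, 46) + (28, 16). λ = (16 - 46)/(28 - 13) ≡ 23/15 mod 53. 15⁻¹ ≡ 46 (mod 53), so λ ≡ 51.
  x = λ² - 13 - 28 = 2601 - 41 ≡ 16; y = λ·(13 - 16) - 46 ≡ 13. → (16, 13)

(16, 13)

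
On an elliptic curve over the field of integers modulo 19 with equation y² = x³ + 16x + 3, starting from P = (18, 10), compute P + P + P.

(16, 2)

Repeated addition: build up to 3P.
2P: tangent at (18, 10): λ = (3·18² + 16)/(2·10) ≡ 0/1. 1⁻¹ ≡ 1 (mod 19), so λ ≡ 0·1 ≡ 0.
  x = λ² - 18 - 18 = 0 - 36 ≡ 2; y = λ·(18 - 2) - 10 ≡ 9. → (2, 9)
3P: (2, 9) + (18, 10). λ = (10 - 9)/(18 - 2) ≡ 1/16 mod 19. 16⁻¹ ≡ 6 (mod 19), so λ ≡ 6.
  x = λ² - 2 - 18 = 36 - 20 ≡ 16; y = λ·(2 - 16) - 9 ≡ 2. → (16, 2)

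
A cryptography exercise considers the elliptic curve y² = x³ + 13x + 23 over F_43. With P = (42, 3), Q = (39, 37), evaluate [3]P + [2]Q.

(0, 18)

First 3P:
Repeated addition: build up to 3P.
2P: tangent at (42, 3): λ = (3·42² + 13)/(2·3) ≡ 16/6. 6⁻¹ ≡ 36 (mod 43), so λ ≡ 16·36 ≡ 17.
  x = λ² - 42 - 42 = 289 - 84 ≡ 33; y = λ·(42 - 33) - 3 ≡ 21. → (33, 21)
3P: (33, 21) + (42, 3). λ = (3 - 21)/(42 - 33) ≡ 25/9 mod 43. 9⁻¹ ≡ 24 (mod 43), so λ ≡ 41.
  x = λ² - 33 - 42 = 1681 - 75 ≡ 15; y = λ·(33 - 15) - 21 ≡ 29. → (15, 29)
3P = (15, 29).
Next 2Q:
Repeated addition: build up to 2Q.
2Q: tangent at (39, 37): λ = (3·39² + 13)/(2·37) ≡ 18/31. 31⁻¹ ≡ 25 (mod 43) since 31·25 = 775 ≡ 1, so λ ≡ 18·25 ≡ 20.
  x = λ² - 39 - 39 = 400 - 78 ≡ 21; y = λ·(39 - 21) - 37 ≡ 22. → (21, 22)
2Q = (21, 22).
Finally 3P + 2Q:
(15, 29) + (21, 22). λ = (22 - 29)/(21 - 15) ≡ 36/6 mod 43. 6⁻¹ ≡ 36 (mod 43) since 6·36 = 216 ≡ 1, so λ ≡ 6.
  x = λ² - 15 - 21 = 36 - 36 ≡ 0; y = λ·(15 - 0) - 29 ≡ 18. → (0, 18)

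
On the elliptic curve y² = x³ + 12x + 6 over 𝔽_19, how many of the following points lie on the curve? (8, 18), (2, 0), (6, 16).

(8, 18): 18² ≡ 1, rhs ≡ 6 → off.
(2, 0): 0² ≡ 0, rhs ≡ 0 → on.
(6, 16): 16² ≡ 9, rhs ≡ 9 → on.

2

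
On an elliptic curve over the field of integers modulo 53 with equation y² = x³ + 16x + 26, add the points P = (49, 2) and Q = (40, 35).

(1, 34)

(49, 2) + (40, 35). λ = (35 - 2)/(40 - 49) ≡ 33/44 mod 53. 44⁻¹ ≡ 47 (mod 53) since 44·47 = 2068 ≡ 1, so λ ≡ 14.
  x = λ² - 49 - 40 = 196 - 89 ≡ 1; y = λ·(49 - 1) - 2 ≡ 34. → (1, 34)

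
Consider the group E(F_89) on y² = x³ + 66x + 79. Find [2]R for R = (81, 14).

tangent at (81, 14): λ = (3·81² + 66)/(2·14) ≡ 80/28. 28⁻¹ ≡ 35 (mod 89), so λ ≡ 80·35 ≡ 41.
  x = λ² - 81 - 81 = 1681 - 162 ≡ 6; y = λ·(81 - 6) - 14 ≡ 35. → (6, 35)

(6, 35)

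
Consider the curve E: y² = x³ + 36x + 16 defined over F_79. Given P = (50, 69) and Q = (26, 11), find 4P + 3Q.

(32, 60)

First 4P:
Repeated addition: build up to 4P.
2P: tangent at (50, 69): λ = (3·50² + 36)/(2·69) ≡ 31/59. 59⁻¹ ≡ 75 (mod 79) since 59·75 = 4425 ≡ 1, so λ ≡ 31·75 ≡ 34.
  x = λ² - 50 - 50 = 1156 - 100 ≡ 29; y = λ·(50 - 29) - 69 ≡ 13. → (29, 13)
3P: (29, 13) + (50, 69). λ = (69 - 13)/(50 - 29) ≡ 56/21 mod 79. 21⁻¹ ≡ 64 (mod 79), so λ ≡ 29.
  x = λ² - 29 - 50 = 841 - 79 ≡ 51; y = λ·(29 - 51) - 13 ≡ 60. → (51, 60)
4P: (51, 60) + (50, 69). λ = (69 - 60)/(50 - 51) ≡ 9/78 mod 79. 78⁻¹ ≡ 78 (mod 79), so λ ≡ 70.
  x = λ² - 51 - 50 = 4900 - 101 ≡ 59; y = λ·(51 - 59) - 60 ≡ 12. → (59, 12)
4P = (59, 12).
Next 3Q:
Repeated addition: build up to 3Q.
2Q: tangent at (26, 11): λ = (3·26² + 36)/(2·11) ≡ 10/22. 22⁻¹ ≡ 18 (mod 79), so λ ≡ 10·18 ≡ 22.
  x = λ² - 26 - 26 = 484 - 52 ≡ 37; y = λ·(26 - 37) - 11 ≡ 63. → (37, 63)
3Q: (37, 63) + (26, 11). λ = (11 - 63)/(26 - 37) ≡ 27/68 mod 79. 68⁻¹ ≡ 43 (mod 79), so λ ≡ 55.
  x = λ² - 37 - 26 = 3025 - 63 ≡ 39; y = λ·(37 - 39) - 63 ≡ 64. → (39, 64)
3Q = (39, 64).
Finally 4P + 3Q:
(59, 12) + (39, 64). λ = (64 - 12)/(39 - 59) ≡ 52/59 mod 79. 59⁻¹ ≡ 75 (mod 79), so λ ≡ 29.
  x = λ² - 59 - 39 = 841 - 98 ≡ 32; y = λ·(59 - 32) - 12 ≡ 60. → (32, 60)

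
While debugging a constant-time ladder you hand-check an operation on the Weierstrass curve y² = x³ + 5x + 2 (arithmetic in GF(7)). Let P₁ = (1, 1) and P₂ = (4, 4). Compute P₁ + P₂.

(3, 4)

(1, 1) + (4, 4). λ = (4 - 1)/(4 - 1) ≡ 3/3 mod 7. 3⁻¹ ≡ 5 (mod 7), so λ ≡ 1.
  x = λ² - 1 - 4 = 1 - 5 ≡ 3; y = λ·(1 - 3) - 1 ≡ 4. → (3, 4)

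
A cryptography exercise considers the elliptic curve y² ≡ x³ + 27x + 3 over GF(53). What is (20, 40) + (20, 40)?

tangent at (20, 40): λ = (3·20² + 27)/(2·40) ≡ 8/27. 27⁻¹ ≡ 2 (mod 53), so λ ≡ 8·2 ≡ 16.
  x = λ² - 20 - 20 = 256 - 40 ≡ 4; y = λ·(20 - 4) - 40 ≡ 4. → (4, 4)

(4, 4)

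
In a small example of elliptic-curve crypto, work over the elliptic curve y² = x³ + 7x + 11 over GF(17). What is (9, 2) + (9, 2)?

tangent at (9, 2): λ = (3·9² + 7)/(2·2) ≡ 12/4. 4⁻¹ ≡ 13 (mod 17) since 4·13 = 52 ≡ 1, so λ ≡ 12·13 ≡ 3.
  x = λ² - 9 - 9 = 9 - 18 ≡ 8; y = λ·(9 - 8) - 2 ≡ 1. → (8, 1)

(8, 1)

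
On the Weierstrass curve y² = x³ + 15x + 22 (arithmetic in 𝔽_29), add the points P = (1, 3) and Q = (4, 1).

(18, 18)

(1, 3) + (4, 1). λ = (1 - 3)/(4 - 1) ≡ 27/3 mod 29. 3⁻¹ ≡ 10 (mod 29) since 3·10 = 30 ≡ 1, so λ ≡ 9.
  x = λ² - 1 - 4 = 81 - 5 ≡ 18; y = λ·(1 - 18) - 3 ≡ 18. → (18, 18)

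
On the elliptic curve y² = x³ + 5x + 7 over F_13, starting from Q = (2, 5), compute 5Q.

(10, 2)

Repeated addition: build up to 5Q.
2Q: tangent at (2, 5): λ = (3·2² + 5)/(2·5) ≡ 4/10. 10⁻¹ ≡ 4 (mod 13), so λ ≡ 4·4 ≡ 3.
  x = λ² - 2 - 2 = 9 - 4 ≡ 5; y = λ·(2 - 5) - 5 ≡ 12. → (5, 12)
3Q: (5, 12) + (2, 5). λ = (5 - 12)/(2 - 5) ≡ 6/10 mod 13. 10⁻¹ ≡ 4 (mod 13), so λ ≡ 11.
  x = λ² - 5 - 2 = 121 - 7 ≡ 10; y = λ·(5 - 10) - 12 ≡ 11. → (10, 11)
4Q: (10, 11) + (2, 5). λ = (5 - 11)/(2 - 10) ≡ 7/5 mod 13. 5⁻¹ ≡ 8 (mod 13) since 5·8 = 40 ≡ 1, so λ ≡ 4.
  x = λ² - 10 - 2 = 16 - 12 ≡ 4; y = λ·(10 - 4) - 11 ≡ 0. → (4, 0)
5Q: (4, 0) + (2, 5). λ = (5 - 0)/(2 - 4) ≡ 5/11 mod 13. 11⁻¹ ≡ 6 (mod 13) since 11·6 = 66 ≡ 1, so λ ≡ 4.
  x = λ² - 4 - 2 = 16 - 6 ≡ 10; y = λ·(4 - 10) - 0 ≡ 2. → (10, 2)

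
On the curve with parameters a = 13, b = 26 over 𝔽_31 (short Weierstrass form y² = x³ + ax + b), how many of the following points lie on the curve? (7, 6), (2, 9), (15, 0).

(7, 6): 6² ≡ 5, rhs ≡ 26 → off.
(2, 9): 9² ≡ 19, rhs ≡ 29 → off.
(15, 0): 0² ≡ 0, rhs ≡ 0 → on.

1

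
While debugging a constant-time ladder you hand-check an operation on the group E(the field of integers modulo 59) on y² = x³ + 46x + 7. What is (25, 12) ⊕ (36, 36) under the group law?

(13, 41)

(25, 12) + (36, 36). λ = (36 - 12)/(36 - 25) ≡ 24/11 mod 59. 11⁻¹ ≡ 43 (mod 59), so λ ≡ 29.
  x = λ² - 25 - 36 = 841 - 61 ≡ 13; y = λ·(25 - 13) - 12 ≡ 41. → (13, 41)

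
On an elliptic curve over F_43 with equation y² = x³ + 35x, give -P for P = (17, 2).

-(17, 2) = (17, -2 mod 43) = (17, 41).

(17, 41)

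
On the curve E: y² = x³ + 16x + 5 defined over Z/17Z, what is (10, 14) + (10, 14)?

tangent at (10, 14): λ = (3·10² + 16)/(2·14) ≡ 10/11. 11⁻¹ ≡ 14 (mod 17), so λ ≡ 10·14 ≡ 4.
  x = λ² - 10 - 10 = 16 - 20 ≡ 13; y = λ·(10 - 13) - 14 ≡ 8. → (13, 8)

(13, 8)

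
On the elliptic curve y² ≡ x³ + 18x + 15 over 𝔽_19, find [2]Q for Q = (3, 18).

(11, 10)

tangent at (3, 18): λ = (3·3² + 18)/(2·18) ≡ 7/17. 17⁻¹ ≡ 9 (mod 19), so λ ≡ 7·9 ≡ 6.
  x = λ² - 3 - 3 = 36 - 6 ≡ 11; y = λ·(3 - 11) - 18 ≡ 10. → (11, 10)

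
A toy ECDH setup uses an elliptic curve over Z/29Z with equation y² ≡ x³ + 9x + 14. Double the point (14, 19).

(6, 9)

tangent at (14, 19): λ = (3·14² + 9)/(2·19) ≡ 17/9. 9⁻¹ ≡ 13 (mod 29), so λ ≡ 17·13 ≡ 18.
  x = λ² - 14 - 14 = 324 - 28 ≡ 6; y = λ·(14 - 6) - 19 ≡ 9. → (6, 9)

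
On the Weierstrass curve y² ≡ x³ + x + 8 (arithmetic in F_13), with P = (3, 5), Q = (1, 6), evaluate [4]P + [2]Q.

(6, 3)

First 4P:
Repeated addition: build up to 4P.
2P: tangent at (3, 5): λ = (3·3² + 1)/(2·5) ≡ 2/10. 10⁻¹ ≡ 4 (mod 13) since 10·4 = 40 ≡ 1, so λ ≡ 2·4 ≡ 8.
  x = λ² - 3 - 3 = 64 - 6 ≡ 6; y = λ·(3 - 6) - 5 ≡ 10. → (6, 10)
3P: (6, 10) + (3, 5). λ = (5 - 10)/(3 - 6) ≡ 8/10 mod 13. 10⁻¹ ≡ 4 (mod 13) since 10·4 = 40 ≡ 1, so λ ≡ 6.
  x = λ² - 6 - 3 = 36 - 9 ≡ 1; y = λ·(6 - 1) - 10 ≡ 7. → (1, 7)
4P: (1, 7) + (3, 5). λ = (5 - 7)/(3 - 1) ≡ 11/2 mod 13. 2⁻¹ ≡ 7 (mod 13), so λ ≡ 12.
  x = λ² - 1 - 3 = 144 - 4 ≡ 10; y = λ·(1 - 10) - 7 ≡ 2. → (10, 2)
4P = (10, 2).
Next 2Q:
Repeated addition: build up to 2Q.
2Q: tangent at (1, 6): λ = (3·1² + 1)/(2·6) ≡ 4/12. 12⁻¹ ≡ 12 (mod 13), so λ ≡ 4·12 ≡ 9.
  x = λ² - 1 - 1 = 81 - 2 ≡ 1; y = λ·(1 - 1) - 6 ≡ 7. → (1, 7)
2Q = (1, 7).
Finally 4P + 2Q:
(10, 2) + (1, 7). λ = (7 - 2)/(1 - 10) ≡ 5/4 mod 13. 4⁻¹ ≡ 10 (mod 13), so λ ≡ 11.
  x = λ² - 10 - 1 = 121 - 11 ≡ 6; y = λ·(10 - 6) - 2 ≡ 3. → (6, 3)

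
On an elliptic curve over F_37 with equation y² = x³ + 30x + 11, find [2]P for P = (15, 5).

tangent at (15, 5): λ = (3·15² + 30)/(2·5) ≡ 2/10. 10⁻¹ ≡ 26 (mod 37), so λ ≡ 2·26 ≡ 15.
  x = λ² - 15 - 15 = 225 - 30 ≡ 10; y = λ·(15 - 10) - 5 ≡ 33. → (10, 33)

(10, 33)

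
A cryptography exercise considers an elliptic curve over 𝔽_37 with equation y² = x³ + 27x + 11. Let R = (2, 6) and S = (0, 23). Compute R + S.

(2, 6) + (0, 23). λ = (23 - 6)/(0 - 2) ≡ 17/35 mod 37. 35⁻¹ ≡ 18 (mod 37), so λ ≡ 10.
  x = λ² - 2 - 0 = 100 - 2 ≡ 24; y = λ·(2 - 24) - 6 ≡ 33. → (24, 33)

(24, 33)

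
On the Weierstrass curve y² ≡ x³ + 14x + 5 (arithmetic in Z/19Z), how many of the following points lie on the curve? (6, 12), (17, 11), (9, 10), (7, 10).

2

(6, 12): 12² ≡ 11, rhs ≡ 1 → off.
(17, 11): 11² ≡ 7, rhs ≡ 7 → on.
(9, 10): 10² ≡ 5, rhs ≡ 5 → on.
(7, 10): 10² ≡ 5, rhs ≡ 9 → off.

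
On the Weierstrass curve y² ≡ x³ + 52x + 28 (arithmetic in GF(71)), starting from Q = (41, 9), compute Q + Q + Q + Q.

(29, 9)

Repeated addition: build up to 4Q.
2Q: tangent at (41, 9): λ = (3·41² + 52)/(2·9) ≡ 54/18. 18⁻¹ ≡ 4 (mod 71), so λ ≡ 54·4 ≡ 3.
  x = λ² - 41 - 41 = 9 - 82 ≡ 69; y = λ·(41 - 69) - 9 ≡ 49. → (69, 49)
3Q: (69, 49) + (41, 9). λ = (9 - 49)/(41 - 69) ≡ 31/43 mod 71. 43⁻¹ ≡ 38 (mod 71), so λ ≡ 42.
  x = λ² - 69 - 41 = 1764 - 110 ≡ 21; y = λ·(69 - 21) - 49 ≡ 50. → (21, 50)
4Q: (21, 50) + (41, 9). λ = (9 - 50)/(41 - 21) ≡ 30/20 mod 71. 20⁻¹ ≡ 32 (mod 71) since 20·32 = 640 ≡ 1, so λ ≡ 37.
  x = λ² - 21 - 41 = 1369 - 62 ≡ 29; y = λ·(21 - 29) - 50 ≡ 9. → (29, 9)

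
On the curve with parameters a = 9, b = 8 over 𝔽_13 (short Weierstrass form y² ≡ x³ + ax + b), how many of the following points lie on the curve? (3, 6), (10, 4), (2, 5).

1

(3, 6): 6² ≡ 10, rhs ≡ 10 → on.
(10, 4): 4² ≡ 3, rhs ≡ 6 → off.
(2, 5): 5² ≡ 12, rhs ≡ 8 → off.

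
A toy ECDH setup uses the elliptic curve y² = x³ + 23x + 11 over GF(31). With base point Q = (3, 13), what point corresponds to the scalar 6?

Double-and-add on 6 = (110)₂. Start with Q = (3, 13) for the leading 1-bit.
double: tangent at (3, 13): λ = (3·3² + 23)/(2·13) ≡ 19/26. 26⁻¹ ≡ 6 (mod 31) since 26·6 = 156 ≡ 1, so λ ≡ 19·6 ≡ 21.
  x = λ² - 3 - 3 = 441 - 6 ≡ 1; y = λ·(3 - 1) - 13 ≡ 29. → (1, 29)
add Q: (1, 29) + (3, 13). λ = (13 - 29)/(3 - 1) ≡ 15/2 mod 31. 2⁻¹ ≡ 16 (mod 31) since 2·16 = 32 ≡ 1, so λ ≡ 23.
  x = λ² - 1 - 3 = 529 - 4 ≡ 29; y = λ·(1 - 29) - 29 ≡ 9. → (29, 9)
double: tangent at (29, 9): λ = (3·29² + 23)/(2·9) ≡ 4/18. 18⁻¹ ≡ 19 (mod 31), so λ ≡ 4·19 ≡ 14.
  x = λ² - 29 - 29 = 196 - 58 ≡ 14; y = λ·(29 - 14) - 9 ≡ 15. → (14, 15)

(14, 15)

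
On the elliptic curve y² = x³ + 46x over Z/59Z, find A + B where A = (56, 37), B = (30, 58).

(9, 9)

(56, 37) + (30, 58). λ = (58 - 37)/(30 - 56) ≡ 21/33 mod 59. 33⁻¹ ≡ 34 (mod 59), so λ ≡ 6.
  x = λ² - 56 - 30 = 36 - 86 ≡ 9; y = λ·(56 - 9) - 37 ≡ 9. → (9, 9)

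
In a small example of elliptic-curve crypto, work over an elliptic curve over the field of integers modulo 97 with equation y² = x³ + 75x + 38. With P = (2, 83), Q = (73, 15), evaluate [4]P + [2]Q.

(17, 55)

First 4P:
Repeated addition: build up to 4P.
2P: tangent at (2, 83): λ = (3·2² + 75)/(2·83) ≡ 87/69. 69⁻¹ ≡ 45 (mod 97), so λ ≡ 87·45 ≡ 35.
  x = λ² - 2 - 2 = 1225 - 4 ≡ 57; y = λ·(2 - 57) - 83 ≡ 29. → (57, 29)
3P: (57, 29) + (2, 83). λ = (83 - 29)/(2 - 57) ≡ 54/42 mod 97. 42⁻¹ ≡ 67 (mod 97), so λ ≡ 29.
  x = λ² - 57 - 2 = 841 - 59 ≡ 6; y = λ·(57 - 6) - 29 ≡ 92. → (6, 92)
4P: (6, 92) + (2, 83). λ = (83 - 92)/(2 - 6) ≡ 88/93 mod 97. 93⁻¹ ≡ 24 (mod 97), so λ ≡ 75.
  x = λ² - 6 - 2 = 5625 - 8 ≡ 88; y = λ·(6 - 88) - 92 ≡ 63. → (88, 63)
4P = (88, 63).
Next 2Q:
Repeated addition: build up to 2Q.
2Q: tangent at (73, 15): λ = (3·73² + 75)/(2·15) ≡ 57/30. 30⁻¹ ≡ 55 (mod 97) since 30·55 = 1650 ≡ 1, so λ ≡ 57·55 ≡ 31.
  x = λ² - 73 - 73 = 961 - 146 ≡ 39; y = λ·(73 - 39) - 15 ≡ 69. → (39, 69)
2Q = (39, 69).
Finally 4P + 2Q:
(88, 63) + (39, 69). λ = (69 - 63)/(39 - 88) ≡ 6/48 mod 97. 48⁻¹ ≡ 95 (mod 97) since 48·95 = 4560 ≡ 1, so λ ≡ 85.
  x = λ² - 88 - 39 = 7225 - 127 ≡ 17; y = λ·(88 - 17) - 63 ≡ 55. → (17, 55)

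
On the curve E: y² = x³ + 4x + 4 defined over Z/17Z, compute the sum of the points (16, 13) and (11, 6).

(16, 13) + (11, 6). λ = (6 - 13)/(11 - 16) ≡ 10/12 mod 17. 12⁻¹ ≡ 10 (mod 17), so λ ≡ 15.
  x = λ² - 16 - 11 = 225 - 27 ≡ 11; y = λ·(16 - 11) - 13 ≡ 11. → (11, 11)

(11, 11)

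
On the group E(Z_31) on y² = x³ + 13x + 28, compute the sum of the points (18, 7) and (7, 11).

(18, 7) + (7, 11). λ = (11 - 7)/(7 - 18) ≡ 4/20 mod 31. 20⁻¹ ≡ 14 (mod 31), so λ ≡ 25.
  x = λ² - 18 - 7 = 625 - 25 ≡ 11; y = λ·(18 - 11) - 7 ≡ 13. → (11, 13)

(11, 13)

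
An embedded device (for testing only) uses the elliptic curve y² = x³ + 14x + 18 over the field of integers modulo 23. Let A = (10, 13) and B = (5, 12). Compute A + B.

(10, 13) + (5, 12). λ = (12 - 13)/(5 - 10) ≡ 22/18 mod 23. 18⁻¹ ≡ 9 (mod 23), so λ ≡ 14.
  x = λ² - 10 - 5 = 196 - 15 ≡ 20; y = λ·(10 - 20) - 13 ≡ 8. → (20, 8)

(20, 8)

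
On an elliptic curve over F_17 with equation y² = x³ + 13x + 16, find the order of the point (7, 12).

2P: tangent at (7, 12): λ = (3·7² + 13)/(2·12) ≡ 7/7. 7⁻¹ ≡ 5 (mod 17), so λ ≡ 7·5 ≡ 1.
  x = λ² - 7 - 7 = 1 - 14 ≡ 4; y = λ·(7 - 4) - 12 ≡ 8. → (4, 8)
3P: (4, 8) + (7, 12). λ = (12 - 8)/(7 - 4) ≡ 4/3 mod 17. 3⁻¹ ≡ 6 (mod 17) since 3·6 = 18 ≡ 1, so λ ≡ 7.
  x = λ² - 4 - 7 = 49 - 11 ≡ 4; y = λ·(4 - 4) - 8 ≡ 9. → (4, 9)
4P: (4, 9) + (7, 12). λ = (12 - 9)/(7 - 4) ≡ 3/3 mod 17. 3⁻¹ ≡ 6 (mod 17) since 3·6 = 18 ≡ 1, so λ ≡ 1.
  x = λ² - 4 - 7 = 1 - 11 ≡ 7; y = λ·(4 - 7) - 9 ≡ 5. → (7, 5)
5P: (7, 5) + (7, 12): same x and y₁ ≡ -y₂, so the sum is O.
5P = O, so the order is 5.

5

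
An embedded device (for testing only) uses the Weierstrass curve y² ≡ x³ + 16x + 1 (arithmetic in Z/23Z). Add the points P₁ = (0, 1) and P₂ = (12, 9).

(0, 1) + (12, 9). λ = (9 - 1)/(12 - 0) ≡ 8/12 mod 23. 12⁻¹ ≡ 2 (mod 23), so λ ≡ 16.
  x = λ² - 0 - 12 = 256 - 12 ≡ 14; y = λ·(0 - 14) - 1 ≡ 5. → (14, 5)

(14, 5)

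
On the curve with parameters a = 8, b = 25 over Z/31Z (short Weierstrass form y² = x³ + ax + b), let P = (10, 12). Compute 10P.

Double-and-add on 10 = (1010)₂. Start with P = (10, 12) for the leading 1-bit.
double: tangent at (10, 12): λ = (3·10² + 8)/(2·12) ≡ 29/24. 24⁻¹ ≡ 22 (mod 31), so λ ≡ 29·22 ≡ 18.
  x = λ² - 10 - 10 = 324 - 20 ≡ 25; y = λ·(10 - 25) - 12 ≡ 28. → (25, 28)
double: tangent at (25, 28): λ = (3·25² + 8)/(2·28) ≡ 23/25. 25⁻¹ ≡ 5 (mod 31), so λ ≡ 23·5 ≡ 22.
  x = λ² - 25 - 25 = 484 - 50 ≡ 0; y = λ·(25 - 0) - 28 ≡ 26. → (0, 26)
add P: (0, 26) + (10, 12). λ = (12 - 26)/(10 - 0) ≡ 17/10 mod 31. 10⁻¹ ≡ 28 (mod 31) since 10·28 = 280 ≡ 1, so λ ≡ 11.
  x = λ² - 0 - 10 = 121 - 10 ≡ 18; y = λ·(0 - 18) - 26 ≡ 24. → (18, 24)
double: tangent at (18, 24): λ = (3·18² + 8)/(2·24) ≡ 19/17. 17⁻¹ ≡ 11 (mod 31), so λ ≡ 19·11 ≡ 23.
  x = λ² - 18 - 18 = 529 - 36 ≡ 28; y = λ·(18 - 28) - 24 ≡ 25. → (28, 25)

(28, 25)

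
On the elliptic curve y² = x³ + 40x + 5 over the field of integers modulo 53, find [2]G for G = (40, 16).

tangent at (40, 16): λ = (3·40² + 40)/(2·16) ≡ 17/32. 32⁻¹ ≡ 5 (mod 53), so λ ≡ 17·5 ≡ 32.
  x = λ² - 40 - 40 = 1024 - 80 ≡ 43; y = λ·(40 - 43) - 16 ≡ 47. → (43, 47)

(43, 47)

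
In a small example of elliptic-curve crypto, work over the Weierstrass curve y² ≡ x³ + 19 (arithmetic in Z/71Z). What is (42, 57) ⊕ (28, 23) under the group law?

(42, 57) + (28, 23). λ = (23 - 57)/(28 - 42) ≡ 37/57 mod 71. 57⁻¹ ≡ 5 (mod 71), so λ ≡ 43.
  x = λ² - 42 - 28 = 1849 - 70 ≡ 4; y = λ·(42 - 4) - 57 ≡ 15. → (4, 15)

(4, 15)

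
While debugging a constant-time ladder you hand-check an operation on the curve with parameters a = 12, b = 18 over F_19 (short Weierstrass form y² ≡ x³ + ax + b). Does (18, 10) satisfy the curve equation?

yes

y² = 10² ≡ 5; x³ + 12x + 18 = 6066 ≡ 5 (mod 19). 5 = 5.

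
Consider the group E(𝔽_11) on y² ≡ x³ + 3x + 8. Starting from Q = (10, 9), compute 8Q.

Repeated addition: build up to 8Q.
2Q: tangent at (10, 9): λ = (3·10² + 3)/(2·9) ≡ 6/7. 7⁻¹ ≡ 8 (mod 11), so λ ≡ 6·8 ≡ 4.
  x = λ² - 10 - 10 = 16 - 20 ≡ 7; y = λ·(10 - 7) - 9 ≡ 3. → (7, 3)
3Q: (7, 3) + (10, 9). λ = (9 - 3)/(10 - 7) ≡ 6/3 mod 11. 3⁻¹ ≡ 4 (mod 11) since 3·4 = 12 ≡ 1, so λ ≡ 2.
  x = λ² - 7 - 10 = 4 - 17 ≡ 9; y = λ·(7 - 9) - 3 ≡ 4. → (9, 4)
4Q: (9, 4) + (10, 9). λ = (9 - 4)/(10 - 9) ≡ 5/1 mod 11. 1⁻¹ ≡ 1 (mod 11) since 1·1 = 1 ≡ 1, so λ ≡ 5.
  x = λ² - 9 - 10 = 25 - 19 ≡ 6; y = λ·(9 - 6) - 4 ≡ 0. → (6, 0)
5Q: (6, 0) + (10, 9). λ = (9 - 0)/(10 - 6) ≡ 9/4 mod 11. 4⁻¹ ≡ 3 (mod 11), so λ ≡ 5.
  x = λ² - 6 - 10 = 25 - 16 ≡ 9; y = λ·(6 - 9) - 0 ≡ 7. → (9, 7)
6Q: (9, 7) + (10, 9). λ = (9 - 7)/(10 - 9) ≡ 2/1 mod 11. 1⁻¹ ≡ 1 (mod 11) since 1·1 = 1 ≡ 1, so λ ≡ 2.
  x = λ² - 9 - 10 = 4 - 19 ≡ 7; y = λ·(9 - 7) - 7 ≡ 8. → (7, 8)
7Q: (7, 8) + (10, 9). λ = (9 - 8)/(10 - 7) ≡ 1/3 mod 11. 3⁻¹ ≡ 4 (mod 11), so λ ≡ 4.
  x = λ² - 7 - 10 = 16 - 17 ≡ 10; y = λ·(7 - 10) - 8 ≡ 2. → (10, 2)
8Q: (10, 2) + (10, 9): same x and y₁ ≡ -y₂, so the sum is the point at infinity.

O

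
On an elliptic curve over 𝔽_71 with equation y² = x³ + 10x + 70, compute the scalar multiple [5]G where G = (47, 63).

(67, 26)

Double-and-add on 5 = (101)₂. Start with G = (47, 63) for the leading 1-bit.
double: tangent at (47, 63): λ = (3·47² + 10)/(2·63) ≡ 34/55. 55⁻¹ ≡ 31 (mod 71) since 55·31 = 1705 ≡ 1, so λ ≡ 34·31 ≡ 60.
  x = λ² - 47 - 47 = 3600 - 94 ≡ 27; y = λ·(47 - 27) - 63 ≡ 1. → (27, 1)
double: tangent at (27, 1): λ = (3·27² + 10)/(2·1) ≡ 67/2. 2⁻¹ ≡ 36 (mod 71), so λ ≡ 67·36 ≡ 69.
  x = λ² - 27 - 27 = 4761 - 54 ≡ 21; y = λ·(27 - 21) - 1 ≡ 58. → (21, 58)
add G: (21, 58) + (47, 63). λ = (63 - 58)/(47 - 21) ≡ 5/26 mod 71. 26⁻¹ ≡ 41 (mod 71), so λ ≡ 63.
  x = λ² - 21 - 47 = 3969 - 68 ≡ 67; y = λ·(21 - 67) - 58 ≡ 26. → (67, 26)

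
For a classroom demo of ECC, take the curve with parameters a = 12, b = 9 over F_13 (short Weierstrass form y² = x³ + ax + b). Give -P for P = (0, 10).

(0, 3)

-(0, 10) = (0, -10 mod 13) = (0, 3).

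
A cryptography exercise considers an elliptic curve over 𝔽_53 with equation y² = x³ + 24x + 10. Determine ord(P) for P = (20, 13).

2P: tangent at (20, 13): λ = (3·20² + 24)/(2·13) ≡ 5/26. 26⁻¹ ≡ 51 (mod 53), so λ ≡ 5·51 ≡ 43.
  x = λ² - 20 - 20 = 1849 - 40 ≡ 7; y = λ·(20 - 7) - 13 ≡ 16. → (7, 16)
3P: (7, 16) + (20, 13). λ = (13 - 16)/(20 - 7) ≡ 50/13 mod 53. 13⁻¹ ≡ 49 (mod 53) since 13·49 = 637 ≡ 1, so λ ≡ 12.
  x = λ² - 7 - 20 = 144 - 27 ≡ 11; y = λ·(7 - 11) - 16 ≡ 42. → (11, 42)
4P: (11, 42) + (20, 13). λ = (13 - 42)/(20 - 11) ≡ 24/9 mod 53. 9⁻¹ ≡ 6 (mod 53), so λ ≡ 38.
  x = λ² - 11 - 20 = 1444 - 31 ≡ 35; y = λ·(11 - 35) - 42 ≡ 0. → (35, 0)
5P: (35, 0) + (20, 13). λ = (13 - 0)/(20 - 35) ≡ 13/38 mod 53. 38⁻¹ ≡ 7 (mod 53), so λ ≡ 38.
  x = λ² - 35 - 20 = 1444 - 55 ≡ 11; y = λ·(35 - 11) - 0 ≡ 11. → (11, 11)
6P: (11, 11) + (20, 13). λ = (13 - 11)/(20 - 11) ≡ 2/9 mod 53. 9⁻¹ ≡ 6 (mod 53) since 9·6 = 54 ≡ 1, so λ ≡ 12.
  x = λ² - 11 - 20 = 144 - 31 ≡ 7; y = λ·(11 - 7) - 11 ≡ 37. → (7, 37)
7P: (7, 37) + (20, 13). λ = (13 - 37)/(20 - 7) ≡ 29/13 mod 53. 13⁻¹ ≡ 49 (mod 53), so λ ≡ 43.
  x = λ² - 7 - 20 = 1849 - 27 ≡ 20; y = λ·(7 - 20) - 37 ≡ 40. → (20, 40)
8P: (20, 40) + (20, 13): same x and y₁ ≡ -y₂, so the sum is O.
8P = O, so the order is 8.

8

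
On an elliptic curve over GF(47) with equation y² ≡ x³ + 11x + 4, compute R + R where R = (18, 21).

tangent at (18, 21): λ = (3·18² + 11)/(2·21) ≡ 43/42. 42⁻¹ ≡ 28 (mod 47), so λ ≡ 43·28 ≡ 29.
  x = λ² - 18 - 18 = 841 - 36 ≡ 6; y = λ·(18 - 6) - 21 ≡ 45. → (6, 45)

(6, 45)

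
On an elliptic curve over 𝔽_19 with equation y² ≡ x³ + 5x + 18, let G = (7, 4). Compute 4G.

Double-and-add on 4 = (100)₂. Start with G = (7, 4) for the leading 1-bit.
double: tangent at (7, 4): λ = (3·7² + 5)/(2·4) ≡ 0/8. 8⁻¹ ≡ 12 (mod 19) since 8·12 = 96 ≡ 1, so λ ≡ 0·12 ≡ 0.
  x = λ² - 7 - 7 = 0 - 14 ≡ 5; y = λ·(7 - 5) - 4 ≡ 15. → (5, 15)
double: tangent at (5, 15): λ = (3·5² + 5)/(2·15) ≡ 4/11. 11⁻¹ ≡ 7 (mod 19), so λ ≡ 4·7 ≡ 9.
  x = λ² - 5 - 5 = 81 - 10 ≡ 14; y = λ·(5 - 14) - 15 ≡ 18. → (14, 18)

(14, 18)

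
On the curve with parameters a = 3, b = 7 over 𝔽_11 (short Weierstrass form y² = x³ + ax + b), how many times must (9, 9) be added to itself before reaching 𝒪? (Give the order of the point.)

2P: tangent at (9, 9): λ = (3·9² + 3)/(2·9) ≡ 4/7. 7⁻¹ ≡ 8 (mod 11), so λ ≡ 4·8 ≡ 10.
  x = λ² - 9 - 9 = 100 - 18 ≡ 5; y = λ·(9 - 5) - 9 ≡ 9. → (5, 9)
3P: (5, 9) + (9, 9). λ = (9 - 9)/(9 - 5) ≡ 0/4 mod 11. 4⁻¹ ≡ 3 (mod 11), so λ ≡ 0.
  x = λ² - 5 - 9 = 0 - 14 ≡ 8; y = λ·(5 - 8) - 9 ≡ 2. → (8, 2)
4P: (8, 2) + (9, 9). λ = (9 - 2)/(9 - 8) ≡ 7/1 mod 11. 1⁻¹ ≡ 1 (mod 11) since 1·1 = 1 ≡ 1, so λ ≡ 7.
  x = λ² - 8 - 9 = 49 - 17 ≡ 10; y = λ·(8 - 10) - 2 ≡ 6. → (10, 6)
5P: (10, 6) + (9, 9). λ = (9 - 6)/(9 - 10) ≡ 3/10 mod 11. 10⁻¹ ≡ 10 (mod 11), so λ ≡ 8.
  x = λ² - 10 - 9 = 64 - 19 ≡ 1; y = λ·(10 - 1) - 6 ≡ 0. → (1, 0)
6P: (1, 0) + (9, 9). λ = (9 - 0)/(9 - 1) ≡ 9/8 mod 11. 8⁻¹ ≡ 7 (mod 11), so λ ≡ 8.
  x = λ² - 1 - 9 = 64 - 10 ≡ 10; y = λ·(1 - 10) - 0 ≡ 5. → (10, 5)
7P: (10, 5) + (9, 9). λ = (9 - 5)/(9 - 10) ≡ 4/10 mod 11. 10⁻¹ ≡ 10 (mod 11) since 10·10 = 100 ≡ 1, so λ ≡ 7.
  x = λ² - 10 - 9 = 49 - 19 ≡ 8; y = λ·(10 - 8) - 5 ≡ 9. → (8, 9)
8P: (8, 9) + (9, 9). λ = (9 - 9)/(9 - 8) ≡ 0/1 mod 11. 1⁻¹ ≡ 1 (mod 11) since 1·1 = 1 ≡ 1, so λ ≡ 0.
  x = λ² - 8 - 9 = 0 - 17 ≡ 5; y = λ·(8 - 5) - 9 ≡ 2. → (5, 2)
9P: (5, 2) + (9, 9). λ = (9 - 2)/(9 - 5) ≡ 7/4 mod 11. 4⁻¹ ≡ 3 (mod 11), so λ ≡ 10.
  x = λ² - 5 - 9 = 100 - 14 ≡ 9; y = λ·(5 - 9) - 2 ≡ 2. → (9, 2)
10P: (9, 2) + (9, 9): same x and y₁ ≡ -y₂, so the sum is 𝒪.
10P = 𝒪, so the order is 10.

10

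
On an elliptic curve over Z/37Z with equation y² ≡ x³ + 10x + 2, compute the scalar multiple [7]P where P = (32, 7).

Double-and-add on 7 = (111)₂. Start with P = (32, 7) for the leading 1-bit.
double: tangent at (32, 7): λ = (3·32² + 10)/(2·7) ≡ 11/14. 14⁻¹ ≡ 8 (mod 37) since 14·8 = 112 ≡ 1, so λ ≡ 11·8 ≡ 14.
  x = λ² - 32 - 32 = 196 - 64 ≡ 21; y = λ·(32 - 21) - 7 ≡ 36. → (21, 36)
add P: (21, 36) + (32, 7). λ = (7 - 36)/(32 - 21) ≡ 8/11 mod 37. 11⁻¹ ≡ 27 (mod 37) since 11·27 = 297 ≡ 1, so λ ≡ 31.
  x = λ² - 21 - 32 = 961 - 53 ≡ 20; y = λ·(21 - 20) - 36 ≡ 32. → (20, 32)
double: tangent at (20, 32): λ = (3·20² + 10)/(2·32) ≡ 26/27. 27⁻¹ ≡ 11 (mod 37) since 27·11 = 297 ≡ 1, so λ ≡ 26·11 ≡ 27.
  x = λ² - 20 - 20 = 729 - 40 ≡ 23; y = λ·(20 - 23) - 32 ≡ 35. → (23, 35)
add P: (23, 35) + (32, 7). λ = (7 - 35)/(32 - 23) ≡ 9/9 mod 37. 9⁻¹ ≡ 33 (mod 37), so λ ≡ 1.
  x = λ² - 23 - 32 = 1 - 55 ≡ 20; y = λ·(23 - 20) - 35 ≡ 5. → (20, 5)

(20, 5)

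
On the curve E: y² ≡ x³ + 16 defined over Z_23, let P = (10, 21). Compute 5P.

Repeated addition: build up to 5P.
2P: tangent at (10, 21): λ = (3·10² + 0)/(2·21) ≡ 1/19. 19⁻¹ ≡ 17 (mod 23) since 19·17 = 323 ≡ 1, so λ ≡ 1·17 ≡ 17.
  x = λ² - 10 - 10 = 289 - 20 ≡ 16; y = λ·(10 - 16) - 21 ≡ 15. → (16, 15)
3P: (16, 15) + (10, 21). λ = (21 - 15)/(10 - 16) ≡ 6/17 mod 23. 17⁻¹ ≡ 19 (mod 23), so λ ≡ 22.
  x = λ² - 16 - 10 = 484 - 26 ≡ 21; y = λ·(16 - 21) - 15 ≡ 13. → (21, 13)
4P: (21, 13) + (10, 21). λ = (21 - 13)/(10 - 21) ≡ 8/12 mod 23. 12⁻¹ ≡ 2 (mod 23) since 12·2 = 24 ≡ 1, so λ ≡ 16.
  x = λ² - 21 - 10 = 256 - 31 ≡ 18; y = λ·(21 - 18) - 13 ≡ 12. → (18, 12)
5P: (18, 12) + (10, 21). λ = (21 - 12)/(10 - 18) ≡ 9/15 mod 23. 15⁻¹ ≡ 20 (mod 23), so λ ≡ 19.
  x = λ² - 18 - 10 = 361 - 28 ≡ 11; y = λ·(18 - 11) - 12 ≡ 6. → (11, 6)

(11, 6)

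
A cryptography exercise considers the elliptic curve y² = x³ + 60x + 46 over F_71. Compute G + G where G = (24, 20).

(48, 29)

tangent at (24, 20): λ = (3·24² + 60)/(2·20) ≡ 13/40. 40⁻¹ ≡ 16 (mod 71), so λ ≡ 13·16 ≡ 66.
  x = λ² - 24 - 24 = 4356 - 48 ≡ 48; y = λ·(24 - 48) - 20 ≡ 29. → (48, 29)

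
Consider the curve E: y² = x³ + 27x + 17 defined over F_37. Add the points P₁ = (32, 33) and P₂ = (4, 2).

(22, 23)

(32, 33) + (4, 2). λ = (2 - 33)/(4 - 32) ≡ 6/9 mod 37. 9⁻¹ ≡ 33 (mod 37) since 9·33 = 297 ≡ 1, so λ ≡ 13.
  x = λ² - 32 - 4 = 169 - 36 ≡ 22; y = λ·(32 - 22) - 33 ≡ 23. → (22, 23)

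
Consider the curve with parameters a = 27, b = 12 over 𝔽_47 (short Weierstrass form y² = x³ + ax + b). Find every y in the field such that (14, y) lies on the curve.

19, 28

x³ + 27x + 12 = 3134 ≡ 32 (mod 47).
Square roots of 32 mod 47: 19 and 28 (since 19² = 361 ≡ 32).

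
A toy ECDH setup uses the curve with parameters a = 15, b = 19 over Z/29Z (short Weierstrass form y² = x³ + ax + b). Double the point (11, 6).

tangent at (11, 6): λ = (3·11² + 15)/(2·6) ≡ 1/12. 12⁻¹ ≡ 17 (mod 29) since 12·17 = 204 ≡ 1, so λ ≡ 1·17 ≡ 17.
  x = λ² - 11 - 11 = 289 - 22 ≡ 6; y = λ·(11 - 6) - 6 ≡ 21. → (6, 21)

(6, 21)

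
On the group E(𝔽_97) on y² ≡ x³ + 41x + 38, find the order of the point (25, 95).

5

2P: tangent at (25, 95): λ = (3·25² + 41)/(2·95) ≡ 73/93. 93⁻¹ ≡ 24 (mod 97), so λ ≡ 73·24 ≡ 6.
  x = λ² - 25 - 25 = 36 - 50 ≡ 83; y = λ·(25 - 83) - 95 ≡ 42. → (83, 42)
3P: (83, 42) + (25, 95). λ = (95 - 42)/(25 - 83) ≡ 53/39 mod 97. 39⁻¹ ≡ 5 (mod 97) since 39·5 = 195 ≡ 1, so λ ≡ 71.
  x = λ² - 83 - 25 = 5041 - 108 ≡ 83; y = λ·(83 - 83) - 42 ≡ 55. → (83, 55)
4P: (83, 55) + (25, 95). λ = (95 - 55)/(25 - 83) ≡ 40/39 mod 97. 39⁻¹ ≡ 5 (mod 97) since 39·5 = 195 ≡ 1, so λ ≡ 6.
  x = λ² - 83 - 25 = 36 - 108 ≡ 25; y = λ·(83 - 25) - 55 ≡ 2. → (25, 2)
5P: (25, 2) + (25, 95): same x and y₁ ≡ -y₂, so the sum is 𝒪.
5P = 𝒪, so the order is 5.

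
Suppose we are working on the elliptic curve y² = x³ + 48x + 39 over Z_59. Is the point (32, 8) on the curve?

yes

y² = 8² ≡ 5; x³ + 48x + 39 = 34343 ≡ 5 (mod 59). 5 = 5.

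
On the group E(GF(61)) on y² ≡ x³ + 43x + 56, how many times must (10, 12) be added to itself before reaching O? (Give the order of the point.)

2P: tangent at (10, 12): λ = (3·10² + 43)/(2·12) ≡ 38/24. 24⁻¹ ≡ 28 (mod 61), so λ ≡ 38·28 ≡ 27.
  x = λ² - 10 - 10 = 729 - 20 ≡ 38; y = λ·(10 - 38) - 12 ≡ 25. → (38, 25)
3P: (38, 25) + (10, 12). λ = (12 - 25)/(10 - 38) ≡ 48/33 mod 61. 33⁻¹ ≡ 37 (mod 61) since 33·37 = 1221 ≡ 1, so λ ≡ 7.
  x = λ² - 38 - 10 = 49 - 48 ≡ 1; y = λ·(38 - 1) - 25 ≡ 51. → (1, 51)
4P: (1, 51) + (10, 12). λ = (12 - 51)/(10 - 1) ≡ 22/9 mod 61. 9⁻¹ ≡ 34 (mod 61), so λ ≡ 16.
  x = λ² - 1 - 10 = 256 - 11 ≡ 1; y = λ·(1 - 1) - 51 ≡ 10. → (1, 10)
5P: (1, 10) + (10, 12). λ = (12 - 10)/(10 - 1) ≡ 2/9 mod 61. 9⁻¹ ≡ 34 (mod 61), so λ ≡ 7.
  x = λ² - 1 - 10 = 49 - 11 ≡ 38; y = λ·(1 - 38) - 10 ≡ 36. → (38, 36)
6P: (38, 36) + (10, 12). λ = (12 - 36)/(10 - 38) ≡ 37/33 mod 61. 33⁻¹ ≡ 37 (mod 61), so λ ≡ 27.
  x = λ² - 38 - 10 = 729 - 48 ≡ 10; y = λ·(38 - 10) - 36 ≡ 49. → (10, 49)
7P: (10, 49) + (10, 12): same x and y₁ ≡ -y₂, so the sum is O.
7P = O, so the order is 7.

7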